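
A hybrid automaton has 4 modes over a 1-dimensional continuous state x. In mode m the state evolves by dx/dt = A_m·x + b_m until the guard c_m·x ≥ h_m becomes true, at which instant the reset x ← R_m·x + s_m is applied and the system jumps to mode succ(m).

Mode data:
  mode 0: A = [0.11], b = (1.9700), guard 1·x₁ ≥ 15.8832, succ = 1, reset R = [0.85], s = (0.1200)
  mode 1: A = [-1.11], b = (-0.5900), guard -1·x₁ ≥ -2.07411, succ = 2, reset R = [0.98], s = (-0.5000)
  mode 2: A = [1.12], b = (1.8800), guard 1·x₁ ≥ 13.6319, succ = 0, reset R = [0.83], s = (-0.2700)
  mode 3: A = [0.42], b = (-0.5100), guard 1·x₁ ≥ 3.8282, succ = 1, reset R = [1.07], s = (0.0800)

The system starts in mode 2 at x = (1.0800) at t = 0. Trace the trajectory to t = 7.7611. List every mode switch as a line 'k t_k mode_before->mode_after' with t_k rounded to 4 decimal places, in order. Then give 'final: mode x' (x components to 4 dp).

1 1.5302 2->0
2 2.9351 0->1
3 4.4596 1->2
4 5.8541 2->0
5 7.2591 0->1
final: 1 7.5744

Mode 2: guard c·x = 13.6319 hit at Δt = 1.5302 (t = 1.5302), x⁻ = (13.6319) → reset → x⁺ = (11.0445), jump to mode 0
Mode 0: guard c·x = 15.8832 hit at Δt = 1.4049 (t = 2.9351), x⁻ = (15.8832) → reset → x⁺ = (13.6207), jump to mode 1
Mode 1: guard c·x = -2.0741 hit at Δt = 1.5245 (t = 4.4596), x⁻ = (2.0741) → reset → x⁺ = (1.5326), jump to mode 2
Mode 2: guard c·x = 13.6319 hit at Δt = 1.3945 (t = 5.8541), x⁻ = (13.6319) → reset → x⁺ = (11.0445), jump to mode 0
Mode 0: guard c·x = 15.8832 hit at Δt = 1.4049 (t = 7.2591), x⁻ = (15.8832) → reset → x⁺ = (13.6207), jump to mode 1
Mode 1: flow for 0.5020 to horizon, guard not reached → x = (7.5744)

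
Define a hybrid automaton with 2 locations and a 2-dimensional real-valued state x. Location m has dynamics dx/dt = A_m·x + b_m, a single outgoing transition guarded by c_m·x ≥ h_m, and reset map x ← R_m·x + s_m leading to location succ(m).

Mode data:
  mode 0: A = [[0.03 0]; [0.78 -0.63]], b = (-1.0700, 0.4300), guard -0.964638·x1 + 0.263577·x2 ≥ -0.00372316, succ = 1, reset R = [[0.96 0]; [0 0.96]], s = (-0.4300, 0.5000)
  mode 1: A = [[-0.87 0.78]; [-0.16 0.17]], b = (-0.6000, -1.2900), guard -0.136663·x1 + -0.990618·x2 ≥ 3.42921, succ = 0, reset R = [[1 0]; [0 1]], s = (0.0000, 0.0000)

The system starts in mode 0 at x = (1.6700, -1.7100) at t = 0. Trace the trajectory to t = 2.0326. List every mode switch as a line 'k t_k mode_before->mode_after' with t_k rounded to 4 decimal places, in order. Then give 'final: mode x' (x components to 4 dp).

Mode 0: guard c·x = -0.0037 hit at Δt = 1.5081 (t = 1.5081), x⁻ = (0.0966, 0.3393) → reset → x⁺ = (-0.3373, 0.8257), jump to mode 1
Mode 1: flow for 0.5245 to horizon, guard not reached → x = (-0.3004, 0.2211)

1 1.5081 0->1
final: 1 -0.3004 0.2211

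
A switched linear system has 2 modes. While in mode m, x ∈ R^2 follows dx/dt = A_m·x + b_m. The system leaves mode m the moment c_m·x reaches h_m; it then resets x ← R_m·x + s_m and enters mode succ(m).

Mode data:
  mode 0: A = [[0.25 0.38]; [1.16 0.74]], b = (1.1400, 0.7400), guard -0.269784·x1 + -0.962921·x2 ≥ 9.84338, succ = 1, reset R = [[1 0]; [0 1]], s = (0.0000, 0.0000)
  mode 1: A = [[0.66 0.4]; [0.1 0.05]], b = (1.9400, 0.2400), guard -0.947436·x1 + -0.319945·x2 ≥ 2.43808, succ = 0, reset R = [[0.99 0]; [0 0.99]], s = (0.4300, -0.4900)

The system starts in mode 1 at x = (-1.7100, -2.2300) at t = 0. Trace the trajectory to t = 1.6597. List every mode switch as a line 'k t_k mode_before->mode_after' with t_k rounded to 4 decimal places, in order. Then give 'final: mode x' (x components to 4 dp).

1 0.8312 1->0
final: 0 -2.1006 -6.3139

Mode 1: guard c·x = 2.4381 hit at Δt = 0.8312 (t = 0.8312), x⁻ = (-1.8069, -2.2697) → reset → x⁺ = (-1.3588, -2.7370), jump to mode 0
Mode 0: flow for 0.8285 to horizon, guard not reached → x = (-2.1006, -6.3139)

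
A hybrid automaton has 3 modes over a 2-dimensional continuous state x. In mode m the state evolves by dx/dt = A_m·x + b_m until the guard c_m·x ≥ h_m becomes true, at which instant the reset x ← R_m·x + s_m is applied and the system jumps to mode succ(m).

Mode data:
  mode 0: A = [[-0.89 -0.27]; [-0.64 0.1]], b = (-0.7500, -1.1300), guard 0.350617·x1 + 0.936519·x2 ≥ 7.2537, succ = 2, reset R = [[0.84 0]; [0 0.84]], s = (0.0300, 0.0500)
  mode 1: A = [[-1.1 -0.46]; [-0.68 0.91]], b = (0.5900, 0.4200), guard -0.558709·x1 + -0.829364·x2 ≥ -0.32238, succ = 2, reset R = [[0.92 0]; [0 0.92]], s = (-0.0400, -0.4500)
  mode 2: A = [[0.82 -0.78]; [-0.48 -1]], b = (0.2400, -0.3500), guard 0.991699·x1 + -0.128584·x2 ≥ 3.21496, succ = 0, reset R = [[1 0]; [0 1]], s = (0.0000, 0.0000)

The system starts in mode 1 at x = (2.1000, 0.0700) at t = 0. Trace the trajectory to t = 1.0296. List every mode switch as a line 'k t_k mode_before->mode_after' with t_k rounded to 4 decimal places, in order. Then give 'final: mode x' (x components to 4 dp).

Mode 1: guard c·x = -0.3224 hit at Δt = 0.6471 (t = 0.6471), x⁻ = (1.3593, -0.5270) → reset → x⁺ = (1.2106, -0.9349), jump to mode 2
Mode 2: flow for 0.3825 to horizon, guard not reached → x = (2.0992, -1.0020)

1 0.6471 1->2
final: 2 2.0992 -1.0020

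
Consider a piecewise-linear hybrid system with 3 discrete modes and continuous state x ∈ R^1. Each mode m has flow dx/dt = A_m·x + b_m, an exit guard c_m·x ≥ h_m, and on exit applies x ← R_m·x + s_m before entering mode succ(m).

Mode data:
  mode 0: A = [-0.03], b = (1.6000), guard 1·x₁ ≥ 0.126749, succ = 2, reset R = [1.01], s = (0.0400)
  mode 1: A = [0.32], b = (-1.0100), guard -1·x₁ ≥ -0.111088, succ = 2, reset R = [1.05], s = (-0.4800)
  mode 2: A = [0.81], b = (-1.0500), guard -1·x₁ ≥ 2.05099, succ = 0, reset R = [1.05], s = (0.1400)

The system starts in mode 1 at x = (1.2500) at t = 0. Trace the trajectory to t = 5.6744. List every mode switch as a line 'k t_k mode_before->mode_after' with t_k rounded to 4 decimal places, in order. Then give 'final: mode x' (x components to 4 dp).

1 1.4638 1->2
2 2.3299 2->0
3 3.6445 0->2
4 4.9870 2->0
final: 0 -0.8839

Mode 1: guard c·x = -0.1111 hit at Δt = 1.4638 (t = 1.4638), x⁻ = (0.1111) → reset → x⁺ = (-0.3634), jump to mode 2
Mode 2: guard c·x = 2.0510 hit at Δt = 0.8661 (t = 2.3299), x⁻ = (-2.0510) → reset → x⁺ = (-2.0135), jump to mode 0
Mode 0: guard c·x = 0.1267 hit at Δt = 1.3146 (t = 3.6445), x⁻ = (0.1267) → reset → x⁺ = (0.1680), jump to mode 2
Mode 2: guard c·x = 2.0510 hit at Δt = 1.3425 (t = 4.9870), x⁻ = (-2.0510) → reset → x⁺ = (-2.0135), jump to mode 0
Mode 0: flow for 0.6874 to horizon, guard not reached → x = (-0.8839)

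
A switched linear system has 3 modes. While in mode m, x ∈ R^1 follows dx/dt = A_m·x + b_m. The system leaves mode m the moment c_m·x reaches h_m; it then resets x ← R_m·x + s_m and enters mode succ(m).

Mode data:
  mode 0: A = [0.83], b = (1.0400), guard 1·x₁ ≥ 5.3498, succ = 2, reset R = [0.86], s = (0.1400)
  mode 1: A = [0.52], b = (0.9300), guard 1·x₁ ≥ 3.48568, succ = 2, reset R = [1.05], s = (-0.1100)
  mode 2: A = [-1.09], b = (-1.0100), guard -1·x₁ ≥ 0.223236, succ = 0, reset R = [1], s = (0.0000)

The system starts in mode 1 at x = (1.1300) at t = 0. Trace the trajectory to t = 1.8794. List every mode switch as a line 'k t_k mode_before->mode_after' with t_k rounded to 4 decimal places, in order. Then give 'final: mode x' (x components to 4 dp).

1 1.1380 1->2
final: 2 1.0686

Mode 1: guard c·x = 3.4857 hit at Δt = 1.1380 (t = 1.1380), x⁻ = (3.4857) → reset → x⁺ = (3.5500), jump to mode 2
Mode 2: flow for 0.7414 to horizon, guard not reached → x = (1.0686)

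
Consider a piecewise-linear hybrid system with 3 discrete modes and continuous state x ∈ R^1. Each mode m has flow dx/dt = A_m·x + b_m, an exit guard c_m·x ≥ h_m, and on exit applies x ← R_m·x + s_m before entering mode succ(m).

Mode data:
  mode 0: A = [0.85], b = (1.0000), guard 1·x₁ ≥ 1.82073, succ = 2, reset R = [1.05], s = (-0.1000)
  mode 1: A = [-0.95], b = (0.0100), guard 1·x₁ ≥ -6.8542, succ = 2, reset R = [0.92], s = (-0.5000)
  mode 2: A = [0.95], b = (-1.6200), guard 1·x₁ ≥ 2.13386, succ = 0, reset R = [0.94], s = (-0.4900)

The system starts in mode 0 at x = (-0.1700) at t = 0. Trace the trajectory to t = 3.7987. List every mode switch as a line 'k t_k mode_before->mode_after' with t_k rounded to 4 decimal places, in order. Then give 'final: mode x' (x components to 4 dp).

Mode 0: guard c·x = 1.8207 hit at Δt = 1.2838 (t = 1.2838), x⁻ = (1.8207) → reset → x⁺ = (1.8118), jump to mode 2
Mode 2: guard c·x = 2.1339 hit at Δt = 1.4656 (t = 2.7494), x⁻ = (2.1339) → reset → x⁺ = (1.5158), jump to mode 0
Mode 0: guard c·x = 1.8207 hit at Δt = 0.1262 (t = 2.8756), x⁻ = (1.8207) → reset → x⁺ = (1.8118), jump to mode 2
Mode 2: flow for 0.9231 to horizon, guard not reached → x = (1.9612)

1 1.2838 0->2
2 2.7494 2->0
3 2.8756 0->2
final: 2 1.9612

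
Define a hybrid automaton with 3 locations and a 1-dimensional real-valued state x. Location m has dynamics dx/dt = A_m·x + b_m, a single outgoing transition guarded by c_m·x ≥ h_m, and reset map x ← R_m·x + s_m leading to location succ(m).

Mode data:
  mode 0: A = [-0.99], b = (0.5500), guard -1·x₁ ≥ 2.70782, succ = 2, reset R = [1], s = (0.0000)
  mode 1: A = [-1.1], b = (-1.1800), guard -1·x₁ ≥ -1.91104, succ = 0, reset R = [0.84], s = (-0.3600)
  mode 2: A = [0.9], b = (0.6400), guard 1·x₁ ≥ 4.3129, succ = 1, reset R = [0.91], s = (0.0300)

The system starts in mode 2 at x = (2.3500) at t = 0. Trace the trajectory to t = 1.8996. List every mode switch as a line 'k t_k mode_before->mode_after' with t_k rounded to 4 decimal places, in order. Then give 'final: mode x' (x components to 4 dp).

Mode 2: guard c·x = 4.3129 hit at Δt = 0.5505 (t = 0.5505), x⁻ = (4.3129) → reset → x⁺ = (3.9547), jump to mode 1
Mode 1: guard c·x = -1.9110 hit at Δt = 0.4743 (t = 1.0248), x⁻ = (1.9110) → reset → x⁺ = (1.2453), jump to mode 0
Mode 0: flow for 0.8748 to horizon, guard not reached → x = (0.8457)

1 0.5505 2->1
2 1.0248 1->0
final: 0 0.8457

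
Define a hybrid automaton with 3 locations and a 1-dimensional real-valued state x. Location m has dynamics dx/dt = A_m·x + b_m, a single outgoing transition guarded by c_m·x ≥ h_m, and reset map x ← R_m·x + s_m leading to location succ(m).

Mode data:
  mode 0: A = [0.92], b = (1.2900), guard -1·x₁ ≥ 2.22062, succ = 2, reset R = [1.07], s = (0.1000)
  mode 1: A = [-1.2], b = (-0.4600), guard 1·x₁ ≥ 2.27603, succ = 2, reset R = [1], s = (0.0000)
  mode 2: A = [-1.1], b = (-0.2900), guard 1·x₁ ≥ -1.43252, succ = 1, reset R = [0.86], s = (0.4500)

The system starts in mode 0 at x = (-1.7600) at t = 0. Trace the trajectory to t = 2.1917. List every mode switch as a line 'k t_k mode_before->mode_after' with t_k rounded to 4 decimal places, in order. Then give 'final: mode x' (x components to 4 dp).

1 0.8993 0->2
2 1.3932 2->1
final: 1 -0.5362

Mode 0: guard c·x = 2.2206 hit at Δt = 0.8993 (t = 0.8993), x⁻ = (-2.2206) → reset → x⁺ = (-2.2761), jump to mode 2
Mode 2: guard c·x = -1.4325 hit at Δt = 0.4939 (t = 1.3932), x⁻ = (-1.4325) → reset → x⁺ = (-0.7820), jump to mode 1
Mode 1: flow for 0.7985 to horizon, guard not reached → x = (-0.5362)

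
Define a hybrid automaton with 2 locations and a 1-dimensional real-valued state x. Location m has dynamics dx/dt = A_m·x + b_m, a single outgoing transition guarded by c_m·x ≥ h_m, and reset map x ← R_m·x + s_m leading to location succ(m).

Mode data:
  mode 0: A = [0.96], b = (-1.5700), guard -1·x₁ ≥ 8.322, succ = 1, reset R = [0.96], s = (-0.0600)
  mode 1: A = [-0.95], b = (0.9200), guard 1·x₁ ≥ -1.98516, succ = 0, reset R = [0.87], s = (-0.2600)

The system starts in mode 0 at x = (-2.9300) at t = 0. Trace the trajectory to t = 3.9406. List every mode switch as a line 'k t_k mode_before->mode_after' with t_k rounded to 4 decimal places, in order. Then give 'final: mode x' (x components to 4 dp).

Mode 0: guard c·x = 8.3220 hit at Δt = 0.8123 (t = 0.8123), x⁻ = (-8.3220) → reset → x⁺ = (-8.0491), jump to mode 1
Mode 1: guard c·x = -1.9852 hit at Δt = 1.1749 (t = 1.9872), x⁻ = (-1.9852) → reset → x⁺ = (-1.9871), jump to mode 0
Mode 0: guard c·x = 8.3220 hit at Δt = 1.0533 (t = 3.0405), x⁻ = (-8.3220) → reset → x⁺ = (-8.0491), jump to mode 1
Mode 1: flow for 0.9001 to horizon, guard not reached → x = (-2.8662)

1 0.8123 0->1
2 1.9872 1->0
3 3.0405 0->1
final: 1 -2.8662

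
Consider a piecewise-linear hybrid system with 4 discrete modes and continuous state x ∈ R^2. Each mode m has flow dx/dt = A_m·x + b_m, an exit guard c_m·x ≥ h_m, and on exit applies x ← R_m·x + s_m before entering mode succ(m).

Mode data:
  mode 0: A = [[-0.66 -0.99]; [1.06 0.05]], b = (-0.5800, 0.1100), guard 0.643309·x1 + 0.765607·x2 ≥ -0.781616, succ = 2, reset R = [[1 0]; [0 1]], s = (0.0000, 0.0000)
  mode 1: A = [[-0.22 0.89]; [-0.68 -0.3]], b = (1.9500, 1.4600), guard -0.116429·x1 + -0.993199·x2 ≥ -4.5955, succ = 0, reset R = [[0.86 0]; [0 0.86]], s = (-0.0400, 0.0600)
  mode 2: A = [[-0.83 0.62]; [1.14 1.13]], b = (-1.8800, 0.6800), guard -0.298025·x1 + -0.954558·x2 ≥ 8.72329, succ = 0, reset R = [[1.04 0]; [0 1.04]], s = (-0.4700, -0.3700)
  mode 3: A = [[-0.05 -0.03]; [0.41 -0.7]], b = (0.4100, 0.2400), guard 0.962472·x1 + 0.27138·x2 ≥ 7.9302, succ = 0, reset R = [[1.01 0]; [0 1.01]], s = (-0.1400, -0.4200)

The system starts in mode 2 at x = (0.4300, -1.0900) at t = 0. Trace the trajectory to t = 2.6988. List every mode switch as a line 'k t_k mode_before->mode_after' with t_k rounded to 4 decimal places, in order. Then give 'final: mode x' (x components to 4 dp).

1 1.5591 2->0
final: 0 4.8386 -7.9219

Mode 2: guard c·x = 8.7233 hit at Δt = 1.5591 (t = 1.5591), x⁻ = (-3.5720, -8.0233) → reset → x⁺ = (-4.1849, -8.7143), jump to mode 0
Mode 0: flow for 1.1397 to horizon, guard not reached → x = (4.8386, -7.9219)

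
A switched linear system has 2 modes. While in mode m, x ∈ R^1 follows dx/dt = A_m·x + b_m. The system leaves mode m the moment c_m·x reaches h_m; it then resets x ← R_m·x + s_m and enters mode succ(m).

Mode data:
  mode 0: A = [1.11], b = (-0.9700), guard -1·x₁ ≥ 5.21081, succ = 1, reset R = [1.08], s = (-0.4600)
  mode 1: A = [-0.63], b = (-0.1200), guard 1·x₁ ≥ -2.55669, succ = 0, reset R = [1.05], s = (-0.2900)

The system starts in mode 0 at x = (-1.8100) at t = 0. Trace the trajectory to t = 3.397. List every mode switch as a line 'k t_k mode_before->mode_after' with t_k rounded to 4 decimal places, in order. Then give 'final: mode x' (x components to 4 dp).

Mode 0: guard c·x = 5.2108 hit at Δt = 0.7374 (t = 0.7374), x⁻ = (-5.2108) → reset → x⁺ = (-6.0877), jump to mode 1
Mode 1: guard c·x = -2.5567 hit at Δt = 1.4495 (t = 2.1869), x⁻ = (-2.5567) → reset → x⁺ = (-2.9745), jump to mode 0
Mode 0: guard c·x = 5.2108 hit at Δt = 0.4127 (t = 2.5996), x⁻ = (-5.2108) → reset → x⁺ = (-6.0877), jump to mode 1
Mode 1: flow for 0.7974 to horizon, guard not reached → x = (-3.7589)

1 0.7374 0->1
2 2.1869 1->0
3 2.5996 0->1
final: 1 -3.7589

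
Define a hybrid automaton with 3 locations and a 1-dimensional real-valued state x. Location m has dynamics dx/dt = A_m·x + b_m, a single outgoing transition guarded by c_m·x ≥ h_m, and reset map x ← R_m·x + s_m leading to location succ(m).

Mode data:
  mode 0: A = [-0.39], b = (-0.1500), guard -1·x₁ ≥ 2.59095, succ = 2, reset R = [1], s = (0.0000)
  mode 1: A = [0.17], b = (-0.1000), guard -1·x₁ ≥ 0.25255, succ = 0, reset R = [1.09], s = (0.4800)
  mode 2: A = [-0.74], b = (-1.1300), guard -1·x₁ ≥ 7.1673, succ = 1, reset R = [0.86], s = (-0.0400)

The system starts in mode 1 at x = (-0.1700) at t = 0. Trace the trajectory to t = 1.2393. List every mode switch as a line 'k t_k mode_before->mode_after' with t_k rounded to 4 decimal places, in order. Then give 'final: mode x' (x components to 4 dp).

Mode 1: guard c·x = 0.2525 hit at Δt = 0.6079 (t = 0.6079), x⁻ = (-0.2525) → reset → x⁺ = (0.2047), jump to mode 0
Mode 0: flow for 0.6314 to horizon, guard not reached → x = (0.0761)

1 0.6079 1->0
final: 0 0.0761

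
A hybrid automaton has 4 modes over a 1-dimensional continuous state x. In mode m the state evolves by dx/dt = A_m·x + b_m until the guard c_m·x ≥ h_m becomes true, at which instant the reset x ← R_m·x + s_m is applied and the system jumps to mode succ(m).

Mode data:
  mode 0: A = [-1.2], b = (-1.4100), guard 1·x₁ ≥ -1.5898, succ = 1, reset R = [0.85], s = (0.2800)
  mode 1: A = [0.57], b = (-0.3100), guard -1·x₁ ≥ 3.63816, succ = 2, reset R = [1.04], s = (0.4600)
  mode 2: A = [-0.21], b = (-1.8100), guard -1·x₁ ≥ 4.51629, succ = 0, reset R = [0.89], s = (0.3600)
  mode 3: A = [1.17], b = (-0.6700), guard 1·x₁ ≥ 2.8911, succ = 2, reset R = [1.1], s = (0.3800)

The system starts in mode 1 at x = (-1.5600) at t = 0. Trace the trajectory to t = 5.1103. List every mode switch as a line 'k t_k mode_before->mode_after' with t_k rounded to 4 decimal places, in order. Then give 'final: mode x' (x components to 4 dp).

Mode 1: guard c·x = 3.6382 hit at Δt = 1.2053 (t = 1.2053), x⁻ = (-3.6382) → reset → x⁺ = (-3.3237), jump to mode 2
Mode 2: guard c·x = 4.5163 hit at Δt = 1.2151 (t = 2.4204), x⁻ = (-4.5163) → reset → x⁺ = (-3.6595), jump to mode 0
Mode 0: guard c·x = -1.5898 hit at Δt = 1.4917 (t = 3.9121), x⁻ = (-1.5898) → reset → x⁺ = (-1.0713), jump to mode 1
Mode 1: flow for 1.1982 to horizon, guard not reached → x = (-2.6538)

1 1.2053 1->2
2 2.4204 2->0
3 3.9121 0->1
final: 1 -2.6538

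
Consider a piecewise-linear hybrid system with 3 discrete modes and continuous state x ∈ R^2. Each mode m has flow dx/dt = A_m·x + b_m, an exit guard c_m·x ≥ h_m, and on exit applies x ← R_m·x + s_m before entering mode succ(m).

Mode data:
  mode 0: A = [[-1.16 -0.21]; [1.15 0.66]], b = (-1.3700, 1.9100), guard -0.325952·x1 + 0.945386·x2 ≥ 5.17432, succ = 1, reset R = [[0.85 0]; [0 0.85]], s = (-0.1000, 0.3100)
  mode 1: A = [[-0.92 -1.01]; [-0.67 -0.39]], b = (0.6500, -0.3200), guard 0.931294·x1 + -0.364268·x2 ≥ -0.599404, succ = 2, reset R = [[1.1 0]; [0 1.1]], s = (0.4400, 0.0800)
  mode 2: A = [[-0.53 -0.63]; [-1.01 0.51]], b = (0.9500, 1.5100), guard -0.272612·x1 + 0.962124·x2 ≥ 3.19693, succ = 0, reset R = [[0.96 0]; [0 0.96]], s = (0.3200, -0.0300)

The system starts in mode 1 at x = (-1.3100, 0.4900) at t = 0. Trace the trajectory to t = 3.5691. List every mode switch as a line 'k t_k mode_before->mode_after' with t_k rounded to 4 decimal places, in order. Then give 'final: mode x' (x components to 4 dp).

Mode 1: guard c·x = -0.5994 hit at Δt = 1.0173 (t = 1.0173), x⁻ = (-0.4470, 0.5026) → reset → x⁺ = (-0.0517, 0.6329), jump to mode 2
Mode 2: guard c·x = 3.1969 hit at Δt = 1.0712 (t = 2.0885), x⁻ = (-0.2468, 3.2529) → reset → x⁺ = (0.0831, 3.0928), jump to mode 0
Mode 0: guard c·x = 5.1743 hit at Δt = 0.5017 (t = 2.5902), x⁻ = (-0.8124, 5.1931) → reset → x⁺ = (-0.7906, 4.7242), jump to mode 1
Mode 1: flow for 0.9789 to horizon, guard not reached → x = (-2.6481, 4.0359)

1 1.0173 1->2
2 2.0885 2->0
3 2.5902 0->1
final: 1 -2.6481 4.0359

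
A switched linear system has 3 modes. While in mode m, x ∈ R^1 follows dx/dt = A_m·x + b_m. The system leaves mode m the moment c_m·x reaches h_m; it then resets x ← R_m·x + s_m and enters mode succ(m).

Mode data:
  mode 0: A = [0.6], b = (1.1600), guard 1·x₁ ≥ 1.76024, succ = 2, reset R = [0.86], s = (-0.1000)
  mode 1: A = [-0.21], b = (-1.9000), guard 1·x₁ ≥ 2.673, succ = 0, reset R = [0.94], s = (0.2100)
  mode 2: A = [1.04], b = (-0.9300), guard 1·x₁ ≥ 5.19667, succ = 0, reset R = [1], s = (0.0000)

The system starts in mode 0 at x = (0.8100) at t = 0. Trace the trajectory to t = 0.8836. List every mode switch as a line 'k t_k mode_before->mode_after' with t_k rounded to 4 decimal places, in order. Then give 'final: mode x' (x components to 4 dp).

1 0.4957 0->2
final: 2 1.6720

Mode 0: guard c·x = 1.7602 hit at Δt = 0.4957 (t = 0.4957), x⁻ = (1.7602) → reset → x⁺ = (1.4138), jump to mode 2
Mode 2: flow for 0.3879 to horizon, guard not reached → x = (1.6720)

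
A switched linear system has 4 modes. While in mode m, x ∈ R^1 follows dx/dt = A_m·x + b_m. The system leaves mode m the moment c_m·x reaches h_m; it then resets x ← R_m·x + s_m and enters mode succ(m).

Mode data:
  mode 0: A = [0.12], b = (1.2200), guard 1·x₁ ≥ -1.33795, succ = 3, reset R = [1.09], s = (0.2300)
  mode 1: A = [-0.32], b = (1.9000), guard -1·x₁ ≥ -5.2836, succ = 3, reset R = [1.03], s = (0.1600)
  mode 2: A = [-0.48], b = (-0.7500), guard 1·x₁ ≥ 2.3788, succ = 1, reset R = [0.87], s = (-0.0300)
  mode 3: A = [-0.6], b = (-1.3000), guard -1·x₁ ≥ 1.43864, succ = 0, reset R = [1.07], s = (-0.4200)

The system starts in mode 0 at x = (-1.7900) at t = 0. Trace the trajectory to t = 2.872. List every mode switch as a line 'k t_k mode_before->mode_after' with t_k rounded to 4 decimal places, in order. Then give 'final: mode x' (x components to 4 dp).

Mode 0: guard c·x = -1.3379 hit at Δt = 0.4380 (t = 0.4380), x⁻ = (-1.3379) → reset → x⁺ = (-1.2284), jump to mode 3
Mode 3: guard c·x = 1.4386 hit at Δt = 0.4229 (t = 0.8609), x⁻ = (-1.4386) → reset → x⁺ = (-1.9593), jump to mode 0
Mode 0: guard c·x = -1.3379 hit at Δt = 0.6082 (t = 1.4691), x⁻ = (-1.3379) → reset → x⁺ = (-1.2284), jump to mode 3
Mode 3: guard c·x = 1.4386 hit at Δt = 0.4229 (t = 1.8920), x⁻ = (-1.4386) → reset → x⁺ = (-1.9593), jump to mode 0
Mode 0: guard c·x = -1.3379 hit at Δt = 0.6082 (t = 2.5002), x⁻ = (-1.3379) → reset → x⁺ = (-1.2284), jump to mode 3
Mode 3: flow for 0.3718 to horizon, guard not reached → x = (-1.4160)

1 0.4380 0->3
2 0.8609 3->0
3 1.4691 0->3
4 1.8920 3->0
5 2.5002 0->3
final: 3 -1.4160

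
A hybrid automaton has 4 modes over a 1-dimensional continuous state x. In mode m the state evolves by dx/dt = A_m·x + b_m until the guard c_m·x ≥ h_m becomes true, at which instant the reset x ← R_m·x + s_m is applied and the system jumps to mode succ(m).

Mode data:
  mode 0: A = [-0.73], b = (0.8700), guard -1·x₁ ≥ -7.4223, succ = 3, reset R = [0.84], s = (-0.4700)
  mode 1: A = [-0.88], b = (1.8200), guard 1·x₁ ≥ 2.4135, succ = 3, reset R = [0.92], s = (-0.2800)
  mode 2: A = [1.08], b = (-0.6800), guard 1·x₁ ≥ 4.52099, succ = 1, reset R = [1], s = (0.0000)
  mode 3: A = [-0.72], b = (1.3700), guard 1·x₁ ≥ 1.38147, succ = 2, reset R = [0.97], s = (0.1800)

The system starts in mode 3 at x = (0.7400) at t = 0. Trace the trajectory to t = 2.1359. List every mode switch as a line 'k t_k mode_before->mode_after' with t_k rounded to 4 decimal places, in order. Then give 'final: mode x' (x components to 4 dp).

1 1.1142 3->2
final: 2 3.3137

Mode 3: guard c·x = 1.3815 hit at Δt = 1.1142 (t = 1.1142), x⁻ = (1.3815) → reset → x⁺ = (1.5200), jump to mode 2
Mode 2: flow for 1.0217 to horizon, guard not reached → x = (3.3137)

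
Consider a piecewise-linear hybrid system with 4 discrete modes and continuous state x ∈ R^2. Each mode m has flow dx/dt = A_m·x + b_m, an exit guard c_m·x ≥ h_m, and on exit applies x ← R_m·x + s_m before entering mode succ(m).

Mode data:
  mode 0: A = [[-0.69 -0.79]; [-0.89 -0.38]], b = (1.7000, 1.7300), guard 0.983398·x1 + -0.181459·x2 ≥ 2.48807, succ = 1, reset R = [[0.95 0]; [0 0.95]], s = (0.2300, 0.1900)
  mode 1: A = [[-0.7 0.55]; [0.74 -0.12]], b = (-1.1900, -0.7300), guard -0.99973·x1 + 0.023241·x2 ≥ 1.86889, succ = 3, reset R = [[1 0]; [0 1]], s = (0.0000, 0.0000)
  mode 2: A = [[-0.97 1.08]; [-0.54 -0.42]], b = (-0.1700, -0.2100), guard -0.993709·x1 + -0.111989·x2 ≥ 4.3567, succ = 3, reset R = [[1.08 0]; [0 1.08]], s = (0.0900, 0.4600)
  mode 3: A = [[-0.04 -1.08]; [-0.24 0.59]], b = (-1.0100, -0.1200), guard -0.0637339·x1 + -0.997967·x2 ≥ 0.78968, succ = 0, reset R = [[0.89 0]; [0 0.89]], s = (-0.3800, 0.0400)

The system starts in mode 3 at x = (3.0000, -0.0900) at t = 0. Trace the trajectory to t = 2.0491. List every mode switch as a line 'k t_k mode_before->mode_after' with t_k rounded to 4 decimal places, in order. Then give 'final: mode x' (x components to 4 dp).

1 0.8141 3->0
2 1.4659 0->1
final: 1 1.0193 -0.1863

Mode 3: guard c·x = 0.7897 hit at Δt = 0.8141 (t = 0.8141), x⁻ = (2.5249, -0.9525) → reset → x⁺ = (1.8672, -0.8078), jump to mode 0
Mode 0: guard c·x = 2.4881 hit at Δt = 0.6518 (t = 1.4659), x⁻ = (2.3930, -0.7431) → reset → x⁺ = (2.5033, -0.5160), jump to mode 1
Mode 1: flow for 0.5832 to horizon, guard not reached → x = (1.0193, -0.1863)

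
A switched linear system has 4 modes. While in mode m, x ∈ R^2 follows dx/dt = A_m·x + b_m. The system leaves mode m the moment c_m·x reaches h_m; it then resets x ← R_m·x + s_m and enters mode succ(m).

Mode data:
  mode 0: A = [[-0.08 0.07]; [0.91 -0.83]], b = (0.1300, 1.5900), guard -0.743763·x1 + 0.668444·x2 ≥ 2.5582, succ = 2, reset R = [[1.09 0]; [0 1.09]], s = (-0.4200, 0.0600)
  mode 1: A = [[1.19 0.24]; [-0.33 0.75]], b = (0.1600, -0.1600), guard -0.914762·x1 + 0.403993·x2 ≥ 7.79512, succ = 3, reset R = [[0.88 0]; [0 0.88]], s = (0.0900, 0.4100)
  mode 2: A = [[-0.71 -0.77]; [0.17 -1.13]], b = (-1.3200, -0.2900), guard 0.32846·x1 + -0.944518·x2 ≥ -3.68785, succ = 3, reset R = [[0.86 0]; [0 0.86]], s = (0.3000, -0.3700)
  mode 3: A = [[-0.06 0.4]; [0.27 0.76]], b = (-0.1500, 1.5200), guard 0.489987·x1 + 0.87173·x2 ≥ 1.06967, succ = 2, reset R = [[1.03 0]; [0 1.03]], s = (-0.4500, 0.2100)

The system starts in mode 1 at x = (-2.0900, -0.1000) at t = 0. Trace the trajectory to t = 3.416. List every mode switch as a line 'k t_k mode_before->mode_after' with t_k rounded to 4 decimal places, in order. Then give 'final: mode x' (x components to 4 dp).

Mode 1: guard c·x = 7.7951 hit at Δt = 1.1613 (t = 1.1613), x⁻ = (-7.6987, 1.8631) → reset → x⁺ = (-6.6848, 2.0495), jump to mode 3
Mode 3: guard c·x = 1.0697 hit at Δt = 1.0057 (t = 2.1670), x⁻ = (-5.2815, 4.1957) → reset → x⁺ = (-5.8900, 4.5316), jump to mode 2
Mode 2: guard c·x = -3.6879 hit at Δt = 0.5410 (t = 2.7080), x⁻ = (-5.6492, 1.9400) → reset → x⁺ = (-4.5583, 1.2984), jump to mode 3
Mode 3: flow for 0.7080 to horizon, guard not reached → x = (-3.9551, 2.5577)

1 1.1613 1->3
2 2.1670 3->2
3 2.7080 2->3
final: 3 -3.9551 2.5577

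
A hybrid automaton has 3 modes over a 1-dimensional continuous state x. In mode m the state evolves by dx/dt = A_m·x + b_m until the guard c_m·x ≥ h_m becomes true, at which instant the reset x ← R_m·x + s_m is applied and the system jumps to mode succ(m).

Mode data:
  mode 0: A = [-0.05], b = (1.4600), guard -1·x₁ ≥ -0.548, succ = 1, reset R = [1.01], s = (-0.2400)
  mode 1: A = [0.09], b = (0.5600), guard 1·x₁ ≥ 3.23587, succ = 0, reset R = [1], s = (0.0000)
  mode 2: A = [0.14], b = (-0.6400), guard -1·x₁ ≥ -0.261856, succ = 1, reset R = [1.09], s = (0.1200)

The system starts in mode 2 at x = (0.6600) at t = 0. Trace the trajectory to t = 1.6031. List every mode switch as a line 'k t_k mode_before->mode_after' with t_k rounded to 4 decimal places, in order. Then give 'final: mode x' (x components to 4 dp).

Mode 2: guard c·x = -0.2619 hit at Δt = 0.6924 (t = 0.6924), x⁻ = (0.2619) → reset → x⁺ = (0.4054), jump to mode 1
Mode 1: flow for 0.9107 to horizon, guard not reached → x = (0.9715)

1 0.6924 2->1
final: 1 0.9715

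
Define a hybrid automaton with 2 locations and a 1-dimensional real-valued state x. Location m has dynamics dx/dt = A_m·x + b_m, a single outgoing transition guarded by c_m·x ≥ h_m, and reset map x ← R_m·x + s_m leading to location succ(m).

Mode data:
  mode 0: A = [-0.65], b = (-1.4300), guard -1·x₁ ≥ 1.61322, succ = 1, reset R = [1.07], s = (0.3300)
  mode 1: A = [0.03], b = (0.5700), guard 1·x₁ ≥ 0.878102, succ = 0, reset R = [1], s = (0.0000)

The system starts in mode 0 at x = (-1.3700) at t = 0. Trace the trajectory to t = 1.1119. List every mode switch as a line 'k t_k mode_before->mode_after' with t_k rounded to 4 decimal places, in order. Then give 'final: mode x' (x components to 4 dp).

1 0.5335 0->1
final: 1 -1.0880

Mode 0: guard c·x = 1.6132 hit at Δt = 0.5335 (t = 0.5335), x⁻ = (-1.6132) → reset → x⁺ = (-1.3961), jump to mode 1
Mode 1: flow for 0.5784 to horizon, guard not reached → x = (-1.0880)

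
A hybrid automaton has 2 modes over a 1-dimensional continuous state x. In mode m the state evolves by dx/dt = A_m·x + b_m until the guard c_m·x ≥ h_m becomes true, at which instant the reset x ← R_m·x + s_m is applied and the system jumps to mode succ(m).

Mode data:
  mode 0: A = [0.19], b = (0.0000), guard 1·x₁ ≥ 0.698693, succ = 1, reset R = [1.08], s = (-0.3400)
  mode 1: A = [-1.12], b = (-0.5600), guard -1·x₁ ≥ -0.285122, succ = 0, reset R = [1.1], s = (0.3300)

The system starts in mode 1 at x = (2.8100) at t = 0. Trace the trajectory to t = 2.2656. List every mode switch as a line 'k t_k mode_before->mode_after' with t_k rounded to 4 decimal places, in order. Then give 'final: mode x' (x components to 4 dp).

1 1.2847 1->0
2 1.7167 0->1
3 1.8530 1->0
final: 0 0.6961

Mode 1: guard c·x = -0.2851 hit at Δt = 1.2847 (t = 1.2847), x⁻ = (0.2851) → reset → x⁺ = (0.6436), jump to mode 0
Mode 0: guard c·x = 0.6987 hit at Δt = 0.4320 (t = 1.7167), x⁻ = (0.6987) → reset → x⁺ = (0.4146), jump to mode 1
Mode 1: guard c·x = -0.2851 hit at Δt = 0.1363 (t = 1.8530), x⁻ = (0.2851) → reset → x⁺ = (0.6436), jump to mode 0
Mode 0: flow for 0.4126 to horizon, guard not reached → x = (0.6961)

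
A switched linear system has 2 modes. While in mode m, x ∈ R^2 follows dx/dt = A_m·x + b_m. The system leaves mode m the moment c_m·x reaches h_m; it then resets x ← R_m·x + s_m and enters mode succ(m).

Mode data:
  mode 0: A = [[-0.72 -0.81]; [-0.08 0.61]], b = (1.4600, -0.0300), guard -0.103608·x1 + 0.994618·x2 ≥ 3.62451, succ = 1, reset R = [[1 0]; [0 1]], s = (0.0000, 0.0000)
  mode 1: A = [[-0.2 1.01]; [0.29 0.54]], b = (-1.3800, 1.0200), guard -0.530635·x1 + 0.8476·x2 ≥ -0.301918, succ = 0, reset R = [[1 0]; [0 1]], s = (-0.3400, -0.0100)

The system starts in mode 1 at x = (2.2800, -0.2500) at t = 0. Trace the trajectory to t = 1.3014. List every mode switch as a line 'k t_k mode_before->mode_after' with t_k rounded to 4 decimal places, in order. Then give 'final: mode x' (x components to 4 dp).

1 0.5017 1->0
final: 0 1.1965 0.7842

Mode 1: guard c·x = -0.3019 hit at Δt = 0.5017 (t = 0.5017), x⁻ = (1.4799, 0.5702) → reset → x⁺ = (1.1399, 0.5602), jump to mode 0
Mode 0: flow for 0.7997 to horizon, guard not reached → x = (1.1965, 0.7842)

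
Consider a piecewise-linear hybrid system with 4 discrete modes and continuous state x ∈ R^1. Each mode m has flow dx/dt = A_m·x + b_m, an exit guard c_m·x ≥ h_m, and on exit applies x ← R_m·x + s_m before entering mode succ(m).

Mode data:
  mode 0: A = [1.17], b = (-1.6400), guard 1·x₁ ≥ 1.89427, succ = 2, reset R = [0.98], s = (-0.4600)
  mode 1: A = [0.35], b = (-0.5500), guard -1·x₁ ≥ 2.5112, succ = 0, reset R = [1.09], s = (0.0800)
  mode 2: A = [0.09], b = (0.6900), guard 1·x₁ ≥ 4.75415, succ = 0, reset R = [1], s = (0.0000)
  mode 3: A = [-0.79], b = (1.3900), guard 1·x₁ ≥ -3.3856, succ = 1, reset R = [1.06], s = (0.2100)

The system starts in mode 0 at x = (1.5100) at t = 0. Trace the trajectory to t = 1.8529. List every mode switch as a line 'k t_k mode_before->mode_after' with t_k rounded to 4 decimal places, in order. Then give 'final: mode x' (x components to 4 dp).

Mode 0: guard c·x = 1.8943 hit at Δt = 1.2947 (t = 1.2947), x⁻ = (1.8943) → reset → x⁺ = (1.3964), jump to mode 2
Mode 2: flow for 0.5582 to horizon, guard not reached → x = (1.8633)

1 1.2947 0->2
final: 2 1.8633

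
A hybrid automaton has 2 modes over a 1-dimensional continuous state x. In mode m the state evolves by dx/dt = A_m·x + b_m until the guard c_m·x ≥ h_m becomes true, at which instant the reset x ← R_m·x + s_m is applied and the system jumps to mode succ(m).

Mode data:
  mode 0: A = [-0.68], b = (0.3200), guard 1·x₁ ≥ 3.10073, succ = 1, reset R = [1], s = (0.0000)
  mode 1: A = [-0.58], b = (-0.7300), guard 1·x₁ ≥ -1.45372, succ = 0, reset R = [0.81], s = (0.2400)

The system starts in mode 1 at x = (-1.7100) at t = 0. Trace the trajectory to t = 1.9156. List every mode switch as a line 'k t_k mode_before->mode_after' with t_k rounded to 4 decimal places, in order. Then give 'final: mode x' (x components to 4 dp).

1 1.4462 1->0
final: 0 -0.5527

Mode 1: guard c·x = -1.4537 hit at Δt = 1.4462 (t = 1.4462), x⁻ = (-1.4537) → reset → x⁺ = (-0.9375), jump to mode 0
Mode 0: flow for 0.4694 to horizon, guard not reached → x = (-0.5527)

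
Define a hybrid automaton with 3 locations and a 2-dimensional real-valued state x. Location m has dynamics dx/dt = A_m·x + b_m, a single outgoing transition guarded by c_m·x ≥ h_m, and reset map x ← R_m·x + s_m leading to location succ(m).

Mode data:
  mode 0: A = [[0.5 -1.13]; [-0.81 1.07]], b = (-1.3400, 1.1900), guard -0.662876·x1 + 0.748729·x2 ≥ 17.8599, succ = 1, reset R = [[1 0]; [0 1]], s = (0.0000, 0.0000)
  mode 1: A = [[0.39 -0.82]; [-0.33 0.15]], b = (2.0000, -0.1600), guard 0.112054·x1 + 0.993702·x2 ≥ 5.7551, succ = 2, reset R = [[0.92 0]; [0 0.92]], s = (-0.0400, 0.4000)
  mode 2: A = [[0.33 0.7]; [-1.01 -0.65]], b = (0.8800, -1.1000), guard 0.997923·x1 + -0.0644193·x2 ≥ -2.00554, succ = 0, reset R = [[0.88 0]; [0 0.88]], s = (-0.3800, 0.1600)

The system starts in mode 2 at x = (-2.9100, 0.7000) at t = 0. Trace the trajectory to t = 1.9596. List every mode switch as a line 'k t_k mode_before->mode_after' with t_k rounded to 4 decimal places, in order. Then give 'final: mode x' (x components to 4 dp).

Mode 2: guard c·x = -2.0055 hit at Δt = 1.1105 (t = 1.1105), x⁻ = (-1.9186, 1.4115) → reset → x⁺ = (-2.0684, 1.4021), jump to mode 0
Mode 0: flow for 0.8491 to horizon, guard not reached → x = (-9.8502, 10.1386)

1 1.1105 2->0
final: 0 -9.8502 10.1386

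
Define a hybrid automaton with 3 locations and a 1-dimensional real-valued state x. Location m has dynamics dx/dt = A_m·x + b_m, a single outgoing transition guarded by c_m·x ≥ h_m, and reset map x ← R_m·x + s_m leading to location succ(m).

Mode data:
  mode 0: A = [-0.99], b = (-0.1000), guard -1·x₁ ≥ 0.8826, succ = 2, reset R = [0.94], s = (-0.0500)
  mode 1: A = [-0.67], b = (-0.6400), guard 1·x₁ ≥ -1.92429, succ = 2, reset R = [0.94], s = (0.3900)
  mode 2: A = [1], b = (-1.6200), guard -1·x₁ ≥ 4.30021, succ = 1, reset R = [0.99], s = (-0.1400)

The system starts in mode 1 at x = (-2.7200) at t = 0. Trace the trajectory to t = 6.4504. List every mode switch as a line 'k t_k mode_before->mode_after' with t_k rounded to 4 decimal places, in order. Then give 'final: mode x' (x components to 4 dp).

Mode 1: guard c·x = -1.9243 hit at Δt = 0.8947 (t = 0.8947), x⁻ = (-1.9243) → reset → x⁺ = (-1.4188), jump to mode 2
Mode 2: guard c·x = 4.3002 hit at Δt = 0.6669 (t = 1.5616), x⁻ = (-4.3002) → reset → x⁺ = (-4.3972), jump to mode 1
Mode 1: guard c·x = -1.9243 hit at Δt = 1.8917 (t = 3.4533), x⁻ = (-1.9243) → reset → x⁺ = (-1.4188), jump to mode 2
Mode 2: guard c·x = 4.3002 hit at Δt = 0.6669 (t = 4.1202), x⁻ = (-4.3002) → reset → x⁺ = (-4.3972), jump to mode 1
Mode 1: guard c·x = -1.9243 hit at Δt = 1.8917 (t = 6.0120), x⁻ = (-1.9243) → reset → x⁺ = (-1.4188), jump to mode 2
Mode 2: flow for 0.4384 to horizon, guard not reached → x = (-3.0909)

1 0.8947 1->2
2 1.5616 2->1
3 3.4533 1->2
4 4.1202 2->1
5 6.0120 1->2
final: 2 -3.0909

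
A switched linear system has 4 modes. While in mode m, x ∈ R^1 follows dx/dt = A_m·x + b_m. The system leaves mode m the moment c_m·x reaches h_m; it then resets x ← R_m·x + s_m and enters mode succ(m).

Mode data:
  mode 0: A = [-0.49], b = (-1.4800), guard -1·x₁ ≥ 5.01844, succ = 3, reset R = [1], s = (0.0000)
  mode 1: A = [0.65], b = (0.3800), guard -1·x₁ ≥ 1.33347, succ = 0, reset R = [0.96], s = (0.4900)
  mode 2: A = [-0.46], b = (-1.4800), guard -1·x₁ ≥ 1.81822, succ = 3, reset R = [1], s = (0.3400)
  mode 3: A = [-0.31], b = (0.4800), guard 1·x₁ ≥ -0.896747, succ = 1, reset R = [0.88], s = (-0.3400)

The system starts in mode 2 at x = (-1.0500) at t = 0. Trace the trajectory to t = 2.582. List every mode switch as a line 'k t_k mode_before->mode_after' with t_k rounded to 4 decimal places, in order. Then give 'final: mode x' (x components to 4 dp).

Mode 2: guard c·x = 1.8182 hit at Δt = 0.9514 (t = 0.9514), x⁻ = (-1.8182) → reset → x⁺ = (-1.4782), jump to mode 3
Mode 3: guard c·x = -0.8967 hit at Δt = 0.6882 (t = 1.6396), x⁻ = (-0.8967) → reset → x⁺ = (-1.1291), jump to mode 1
Mode 1: guard c·x = 1.3335 hit at Δt = 0.4902 (t = 2.1298), x⁻ = (-1.3335) → reset → x⁺ = (-0.7901), jump to mode 0
Mode 0: flow for 0.4522 to horizon, guard not reached → x = (-1.2334)

1 0.9514 2->3
2 1.6396 3->1
3 2.1298 1->0
final: 0 -1.2334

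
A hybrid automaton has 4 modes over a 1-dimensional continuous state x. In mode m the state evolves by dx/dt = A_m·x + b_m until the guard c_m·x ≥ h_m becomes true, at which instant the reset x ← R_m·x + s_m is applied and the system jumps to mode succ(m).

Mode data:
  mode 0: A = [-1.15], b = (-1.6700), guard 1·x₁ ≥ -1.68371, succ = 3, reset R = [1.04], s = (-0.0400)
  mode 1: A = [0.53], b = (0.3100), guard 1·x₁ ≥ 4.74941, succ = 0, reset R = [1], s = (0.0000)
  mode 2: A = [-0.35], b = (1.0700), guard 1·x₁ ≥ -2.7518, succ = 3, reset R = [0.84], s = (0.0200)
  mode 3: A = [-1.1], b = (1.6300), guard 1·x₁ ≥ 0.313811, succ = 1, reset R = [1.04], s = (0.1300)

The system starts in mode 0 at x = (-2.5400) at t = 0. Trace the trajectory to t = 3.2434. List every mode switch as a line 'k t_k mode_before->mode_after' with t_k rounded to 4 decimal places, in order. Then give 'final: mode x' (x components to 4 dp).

Mode 0: guard c·x = -1.6837 hit at Δt = 1.3454 (t = 1.3454), x⁻ = (-1.6837) → reset → x⁺ = (-1.7911), jump to mode 3
Mode 3: guard c·x = 0.3138 hit at Δt = 0.9367 (t = 2.2821), x⁻ = (0.3138) → reset → x⁺ = (0.4564), jump to mode 1
Mode 1: flow for 0.9613 to horizon, guard not reached → x = (1.1482)

1 1.3454 0->3
2 2.2821 3->1
final: 1 1.1482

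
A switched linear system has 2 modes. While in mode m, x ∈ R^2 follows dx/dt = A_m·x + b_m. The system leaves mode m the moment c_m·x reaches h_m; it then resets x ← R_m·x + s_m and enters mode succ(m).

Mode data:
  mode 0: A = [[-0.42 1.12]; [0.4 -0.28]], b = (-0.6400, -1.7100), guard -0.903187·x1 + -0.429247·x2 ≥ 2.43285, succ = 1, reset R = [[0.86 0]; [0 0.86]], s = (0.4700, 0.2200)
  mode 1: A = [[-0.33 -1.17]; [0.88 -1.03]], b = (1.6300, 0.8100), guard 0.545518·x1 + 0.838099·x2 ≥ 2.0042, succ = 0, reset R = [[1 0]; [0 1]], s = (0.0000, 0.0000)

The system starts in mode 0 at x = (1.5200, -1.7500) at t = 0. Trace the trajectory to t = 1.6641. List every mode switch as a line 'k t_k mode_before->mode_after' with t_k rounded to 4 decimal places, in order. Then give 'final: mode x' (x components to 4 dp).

1 0.9338 0->1
final: 1 1.3919 -0.3078

Mode 0: guard c·x = 2.4329 hit at Δt = 0.9338 (t = 0.9338), x⁻ = (-1.3852, -2.7532) → reset → x⁺ = (-0.7212, -2.1477), jump to mode 1
Mode 1: flow for 0.7303 to horizon, guard not reached → x = (1.3919, -0.3078)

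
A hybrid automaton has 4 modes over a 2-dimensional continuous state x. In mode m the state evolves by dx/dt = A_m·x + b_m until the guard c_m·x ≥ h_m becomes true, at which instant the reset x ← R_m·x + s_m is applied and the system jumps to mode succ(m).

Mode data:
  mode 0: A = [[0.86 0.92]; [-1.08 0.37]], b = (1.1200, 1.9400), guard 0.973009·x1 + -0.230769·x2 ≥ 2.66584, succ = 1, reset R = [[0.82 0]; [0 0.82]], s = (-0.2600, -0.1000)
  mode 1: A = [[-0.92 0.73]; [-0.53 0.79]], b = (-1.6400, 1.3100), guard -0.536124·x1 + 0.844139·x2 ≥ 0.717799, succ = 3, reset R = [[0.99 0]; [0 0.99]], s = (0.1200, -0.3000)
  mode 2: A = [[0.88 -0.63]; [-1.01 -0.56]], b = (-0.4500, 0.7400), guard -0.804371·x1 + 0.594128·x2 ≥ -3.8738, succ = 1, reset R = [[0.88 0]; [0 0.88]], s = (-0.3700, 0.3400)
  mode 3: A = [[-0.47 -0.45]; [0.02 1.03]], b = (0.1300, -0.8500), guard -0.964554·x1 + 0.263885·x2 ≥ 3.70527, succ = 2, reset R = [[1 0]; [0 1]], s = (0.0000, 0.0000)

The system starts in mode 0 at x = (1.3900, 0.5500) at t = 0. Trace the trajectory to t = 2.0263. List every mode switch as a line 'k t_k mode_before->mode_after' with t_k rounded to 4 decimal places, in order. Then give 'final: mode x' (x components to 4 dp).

1 0.4263 0->1
2 1.1321 1->3
final: 3 0.2098 0.9232

Mode 0: guard c·x = 2.6658 hit at Δt = 0.4263 (t = 0.4263), x⁻ = (2.8611, 0.5113) → reset → x⁺ = (2.0861, 0.3193), jump to mode 1
Mode 1: guard c·x = 0.7178 hit at Δt = 0.7058 (t = 1.1321), x⁻ = (0.5047, 1.1709) → reset → x⁺ = (0.6196, 0.8592), jump to mode 3
Mode 3: flow for 0.8942 to horizon, guard not reached → x = (0.2098, 0.9232)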